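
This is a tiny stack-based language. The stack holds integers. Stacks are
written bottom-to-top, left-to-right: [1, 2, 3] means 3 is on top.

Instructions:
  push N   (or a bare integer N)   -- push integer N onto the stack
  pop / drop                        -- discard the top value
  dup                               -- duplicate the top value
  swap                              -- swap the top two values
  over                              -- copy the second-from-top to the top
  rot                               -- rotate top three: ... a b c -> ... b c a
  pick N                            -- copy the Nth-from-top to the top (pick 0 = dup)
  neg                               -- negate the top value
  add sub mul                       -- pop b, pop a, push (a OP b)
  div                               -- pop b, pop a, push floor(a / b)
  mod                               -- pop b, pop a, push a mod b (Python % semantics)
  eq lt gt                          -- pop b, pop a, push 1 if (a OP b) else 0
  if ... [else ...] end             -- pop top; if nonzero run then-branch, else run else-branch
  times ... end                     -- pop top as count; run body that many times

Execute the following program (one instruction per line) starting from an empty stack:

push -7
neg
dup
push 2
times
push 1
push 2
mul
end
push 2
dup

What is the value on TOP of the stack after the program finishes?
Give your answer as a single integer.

After 'push -7': [-7]
After 'neg': [7]
After 'dup': [7, 7]
After 'push 2': [7, 7, 2]
After 'times': [7, 7]
After 'push 1': [7, 7, 1]
After 'push 2': [7, 7, 1, 2]
After 'mul': [7, 7, 2]
After 'push 1': [7, 7, 2, 1]
After 'push 2': [7, 7, 2, 1, 2]
After 'mul': [7, 7, 2, 2]
After 'push 2': [7, 7, 2, 2, 2]
After 'dup': [7, 7, 2, 2, 2, 2]

Answer: 2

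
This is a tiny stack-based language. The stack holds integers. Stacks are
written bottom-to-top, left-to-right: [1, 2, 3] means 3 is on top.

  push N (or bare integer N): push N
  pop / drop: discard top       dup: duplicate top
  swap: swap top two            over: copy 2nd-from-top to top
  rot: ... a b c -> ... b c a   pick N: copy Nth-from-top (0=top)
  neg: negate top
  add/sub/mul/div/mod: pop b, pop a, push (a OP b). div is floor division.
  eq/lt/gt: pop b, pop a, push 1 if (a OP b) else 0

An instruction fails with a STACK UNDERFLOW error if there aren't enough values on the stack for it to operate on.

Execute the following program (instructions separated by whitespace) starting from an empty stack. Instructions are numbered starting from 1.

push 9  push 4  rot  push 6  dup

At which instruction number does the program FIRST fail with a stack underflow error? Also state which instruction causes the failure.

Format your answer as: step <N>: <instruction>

Answer: step 3: rot

Derivation:
Step 1 ('push 9'): stack = [9], depth = 1
Step 2 ('push 4'): stack = [9, 4], depth = 2
Step 3 ('rot'): needs 3 value(s) but depth is 2 — STACK UNDERFLOW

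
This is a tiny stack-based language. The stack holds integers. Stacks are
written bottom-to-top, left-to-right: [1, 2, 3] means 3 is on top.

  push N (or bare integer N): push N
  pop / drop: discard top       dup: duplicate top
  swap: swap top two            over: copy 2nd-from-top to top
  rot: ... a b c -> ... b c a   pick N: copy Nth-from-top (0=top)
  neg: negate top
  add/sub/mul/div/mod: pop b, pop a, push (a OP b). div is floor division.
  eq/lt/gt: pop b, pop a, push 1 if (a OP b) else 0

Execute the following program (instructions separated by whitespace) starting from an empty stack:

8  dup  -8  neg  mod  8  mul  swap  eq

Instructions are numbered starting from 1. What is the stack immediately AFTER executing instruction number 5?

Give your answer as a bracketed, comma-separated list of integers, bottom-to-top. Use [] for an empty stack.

Step 1 ('8'): [8]
Step 2 ('dup'): [8, 8]
Step 3 ('-8'): [8, 8, -8]
Step 4 ('neg'): [8, 8, 8]
Step 5 ('mod'): [8, 0]

Answer: [8, 0]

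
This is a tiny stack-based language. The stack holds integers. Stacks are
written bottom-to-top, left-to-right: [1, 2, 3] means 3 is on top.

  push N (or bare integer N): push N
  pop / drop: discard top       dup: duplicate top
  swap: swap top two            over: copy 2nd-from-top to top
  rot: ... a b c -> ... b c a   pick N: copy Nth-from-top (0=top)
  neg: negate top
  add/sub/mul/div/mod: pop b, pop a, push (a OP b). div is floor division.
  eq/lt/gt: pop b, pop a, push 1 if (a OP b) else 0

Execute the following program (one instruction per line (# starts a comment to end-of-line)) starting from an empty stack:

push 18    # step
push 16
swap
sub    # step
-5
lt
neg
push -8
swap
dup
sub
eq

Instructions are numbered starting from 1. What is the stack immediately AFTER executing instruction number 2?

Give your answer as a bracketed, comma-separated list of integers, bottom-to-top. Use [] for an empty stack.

Answer: [18, 16]

Derivation:
Step 1 ('push 18'): [18]
Step 2 ('push 16'): [18, 16]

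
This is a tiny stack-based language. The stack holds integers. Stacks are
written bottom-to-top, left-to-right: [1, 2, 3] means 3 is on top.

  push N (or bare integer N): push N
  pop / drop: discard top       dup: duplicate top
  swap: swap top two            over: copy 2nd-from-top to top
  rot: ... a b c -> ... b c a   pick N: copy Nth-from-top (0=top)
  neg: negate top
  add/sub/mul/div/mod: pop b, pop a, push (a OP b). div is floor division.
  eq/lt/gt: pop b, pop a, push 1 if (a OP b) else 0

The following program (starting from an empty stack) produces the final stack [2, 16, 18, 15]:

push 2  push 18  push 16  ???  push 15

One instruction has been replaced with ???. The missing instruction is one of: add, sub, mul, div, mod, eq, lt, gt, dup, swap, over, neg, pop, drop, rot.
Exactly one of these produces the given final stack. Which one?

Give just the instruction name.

Answer: swap

Derivation:
Stack before ???: [2, 18, 16]
Stack after ???:  [2, 16, 18]
The instruction that transforms [2, 18, 16] -> [2, 16, 18] is: swap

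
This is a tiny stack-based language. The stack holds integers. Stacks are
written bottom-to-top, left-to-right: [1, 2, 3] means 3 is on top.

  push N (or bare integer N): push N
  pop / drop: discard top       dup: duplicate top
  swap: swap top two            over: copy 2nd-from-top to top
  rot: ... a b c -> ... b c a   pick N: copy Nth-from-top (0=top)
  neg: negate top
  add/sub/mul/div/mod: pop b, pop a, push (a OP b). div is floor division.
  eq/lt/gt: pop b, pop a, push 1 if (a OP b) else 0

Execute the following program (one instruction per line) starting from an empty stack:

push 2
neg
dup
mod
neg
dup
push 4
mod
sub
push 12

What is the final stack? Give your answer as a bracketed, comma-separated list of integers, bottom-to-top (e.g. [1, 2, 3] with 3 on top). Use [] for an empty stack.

Answer: [0, 12]

Derivation:
After 'push 2': [2]
After 'neg': [-2]
After 'dup': [-2, -2]
After 'mod': [0]
After 'neg': [0]
After 'dup': [0, 0]
After 'push 4': [0, 0, 4]
After 'mod': [0, 0]
After 'sub': [0]
After 'push 12': [0, 12]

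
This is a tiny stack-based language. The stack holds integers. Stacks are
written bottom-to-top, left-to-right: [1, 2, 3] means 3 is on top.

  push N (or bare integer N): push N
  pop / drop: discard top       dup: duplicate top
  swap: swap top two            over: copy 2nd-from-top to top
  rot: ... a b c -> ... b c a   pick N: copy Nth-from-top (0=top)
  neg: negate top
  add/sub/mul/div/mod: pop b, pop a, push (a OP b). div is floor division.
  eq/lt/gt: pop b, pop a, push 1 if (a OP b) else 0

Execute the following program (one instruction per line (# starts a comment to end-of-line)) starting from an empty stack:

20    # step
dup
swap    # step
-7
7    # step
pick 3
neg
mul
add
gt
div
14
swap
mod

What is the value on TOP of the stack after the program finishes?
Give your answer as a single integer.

Answer: 14

Derivation:
After 'push 20': [20]
After 'dup': [20, 20]
After 'swap': [20, 20]
After 'push -7': [20, 20, -7]
After 'push 7': [20, 20, -7, 7]
After 'pick 3': [20, 20, -7, 7, 20]
After 'neg': [20, 20, -7, 7, -20]
After 'mul': [20, 20, -7, -140]
After 'add': [20, 20, -147]
After 'gt': [20, 1]
After 'div': [20]
After 'push 14': [20, 14]
After 'swap': [14, 20]
After 'mod': [14]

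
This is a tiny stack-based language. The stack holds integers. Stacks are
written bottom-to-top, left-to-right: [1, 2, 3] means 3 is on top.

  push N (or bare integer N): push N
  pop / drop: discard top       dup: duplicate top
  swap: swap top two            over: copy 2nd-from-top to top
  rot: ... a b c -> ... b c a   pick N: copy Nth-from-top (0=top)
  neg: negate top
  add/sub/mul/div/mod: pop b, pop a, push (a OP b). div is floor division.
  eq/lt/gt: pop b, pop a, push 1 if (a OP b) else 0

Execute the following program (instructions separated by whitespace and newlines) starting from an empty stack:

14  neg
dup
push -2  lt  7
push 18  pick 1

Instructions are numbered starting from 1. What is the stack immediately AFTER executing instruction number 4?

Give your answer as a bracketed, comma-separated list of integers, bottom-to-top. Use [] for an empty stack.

Step 1 ('14'): [14]
Step 2 ('neg'): [-14]
Step 3 ('dup'): [-14, -14]
Step 4 ('push -2'): [-14, -14, -2]

Answer: [-14, -14, -2]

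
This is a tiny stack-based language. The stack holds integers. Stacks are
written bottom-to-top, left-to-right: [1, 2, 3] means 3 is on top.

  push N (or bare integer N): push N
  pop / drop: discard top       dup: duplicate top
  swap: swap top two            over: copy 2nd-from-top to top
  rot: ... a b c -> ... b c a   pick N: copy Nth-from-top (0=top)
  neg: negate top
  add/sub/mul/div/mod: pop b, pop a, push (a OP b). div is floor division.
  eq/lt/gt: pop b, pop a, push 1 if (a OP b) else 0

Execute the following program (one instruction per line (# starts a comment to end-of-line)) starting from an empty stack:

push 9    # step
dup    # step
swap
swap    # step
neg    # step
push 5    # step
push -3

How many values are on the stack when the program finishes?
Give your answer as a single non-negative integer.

Answer: 4

Derivation:
After 'push 9': stack = [9] (depth 1)
After 'dup': stack = [9, 9] (depth 2)
After 'swap': stack = [9, 9] (depth 2)
After 'swap': stack = [9, 9] (depth 2)
After 'neg': stack = [9, -9] (depth 2)
After 'push 5': stack = [9, -9, 5] (depth 3)
After 'push -3': stack = [9, -9, 5, -3] (depth 4)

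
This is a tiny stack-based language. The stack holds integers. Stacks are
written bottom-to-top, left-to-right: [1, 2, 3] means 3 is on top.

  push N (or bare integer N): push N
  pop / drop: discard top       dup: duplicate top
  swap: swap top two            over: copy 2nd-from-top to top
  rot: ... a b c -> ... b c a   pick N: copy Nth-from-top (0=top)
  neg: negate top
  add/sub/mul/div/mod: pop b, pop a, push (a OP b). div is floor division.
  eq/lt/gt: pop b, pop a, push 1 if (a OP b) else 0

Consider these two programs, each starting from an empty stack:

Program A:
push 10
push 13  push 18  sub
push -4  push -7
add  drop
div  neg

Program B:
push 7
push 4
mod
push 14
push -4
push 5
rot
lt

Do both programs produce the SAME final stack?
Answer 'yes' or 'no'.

Answer: no

Derivation:
Program A trace:
  After 'push 10': [10]
  After 'push 13': [10, 13]
  After 'push 18': [10, 13, 18]
  After 'sub': [10, -5]
  After 'push -4': [10, -5, -4]
  After 'push -7': [10, -5, -4, -7]
  After 'add': [10, -5, -11]
  After 'drop': [10, -5]
  After 'div': [-2]
  After 'neg': [2]
Program A final stack: [2]

Program B trace:
  After 'push 7': [7]
  After 'push 4': [7, 4]
  After 'mod': [3]
  After 'push 14': [3, 14]
  After 'push -4': [3, 14, -4]
  After 'push 5': [3, 14, -4, 5]
  After 'rot': [3, -4, 5, 14]
  After 'lt': [3, -4, 1]
Program B final stack: [3, -4, 1]
Same: no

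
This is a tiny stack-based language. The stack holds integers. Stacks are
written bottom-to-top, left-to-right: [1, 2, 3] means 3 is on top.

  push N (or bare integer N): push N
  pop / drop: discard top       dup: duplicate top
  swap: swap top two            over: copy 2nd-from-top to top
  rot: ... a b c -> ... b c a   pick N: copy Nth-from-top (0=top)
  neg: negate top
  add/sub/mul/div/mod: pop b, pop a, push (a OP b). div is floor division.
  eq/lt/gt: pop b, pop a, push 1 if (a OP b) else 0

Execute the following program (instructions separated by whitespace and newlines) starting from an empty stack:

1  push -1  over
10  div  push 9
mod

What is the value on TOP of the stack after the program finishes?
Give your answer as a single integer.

After 'push 1': [1]
After 'push -1': [1, -1]
After 'over': [1, -1, 1]
After 'push 10': [1, -1, 1, 10]
After 'div': [1, -1, 0]
After 'push 9': [1, -1, 0, 9]
After 'mod': [1, -1, 0]

Answer: 0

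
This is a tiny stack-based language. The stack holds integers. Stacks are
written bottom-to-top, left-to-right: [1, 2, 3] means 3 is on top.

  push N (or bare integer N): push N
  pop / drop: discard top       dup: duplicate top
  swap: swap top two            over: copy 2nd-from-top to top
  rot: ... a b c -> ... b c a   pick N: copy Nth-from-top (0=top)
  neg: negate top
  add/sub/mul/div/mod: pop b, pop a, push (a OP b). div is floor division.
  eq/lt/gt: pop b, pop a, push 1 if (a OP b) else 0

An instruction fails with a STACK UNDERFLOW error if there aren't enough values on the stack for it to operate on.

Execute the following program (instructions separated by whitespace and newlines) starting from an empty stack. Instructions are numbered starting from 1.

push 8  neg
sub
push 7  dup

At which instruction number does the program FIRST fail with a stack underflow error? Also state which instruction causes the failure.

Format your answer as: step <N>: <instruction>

Step 1 ('push 8'): stack = [8], depth = 1
Step 2 ('neg'): stack = [-8], depth = 1
Step 3 ('sub'): needs 2 value(s) but depth is 1 — STACK UNDERFLOW

Answer: step 3: sub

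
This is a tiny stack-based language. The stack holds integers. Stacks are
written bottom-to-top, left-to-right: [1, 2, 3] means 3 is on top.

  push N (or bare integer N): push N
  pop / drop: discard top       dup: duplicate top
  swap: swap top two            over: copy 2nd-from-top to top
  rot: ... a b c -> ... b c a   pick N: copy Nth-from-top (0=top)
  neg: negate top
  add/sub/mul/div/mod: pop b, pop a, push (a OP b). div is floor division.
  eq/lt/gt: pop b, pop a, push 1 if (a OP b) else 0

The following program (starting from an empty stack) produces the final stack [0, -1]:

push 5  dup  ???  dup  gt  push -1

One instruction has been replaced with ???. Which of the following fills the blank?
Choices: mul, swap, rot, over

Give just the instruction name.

Stack before ???: [5, 5]
Stack after ???:  [25]
Checking each choice:
  mul: MATCH
  swap: produces [5, 0, -1]
  rot: stack underflow (need 3, have 2)
  over: produces [5, 5, 0, -1]


Answer: mul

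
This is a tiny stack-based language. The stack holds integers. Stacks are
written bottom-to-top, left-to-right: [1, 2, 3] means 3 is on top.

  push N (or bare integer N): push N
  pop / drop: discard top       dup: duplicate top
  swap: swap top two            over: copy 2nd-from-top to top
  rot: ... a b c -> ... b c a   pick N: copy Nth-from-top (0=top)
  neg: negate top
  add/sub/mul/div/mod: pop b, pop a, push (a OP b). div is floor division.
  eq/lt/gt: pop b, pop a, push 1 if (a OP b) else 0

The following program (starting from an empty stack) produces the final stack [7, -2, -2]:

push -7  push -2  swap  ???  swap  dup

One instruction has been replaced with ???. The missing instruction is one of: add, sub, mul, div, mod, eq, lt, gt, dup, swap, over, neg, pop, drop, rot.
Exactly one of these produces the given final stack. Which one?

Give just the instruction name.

Stack before ???: [-2, -7]
Stack after ???:  [-2, 7]
The instruction that transforms [-2, -7] -> [-2, 7] is: neg

Answer: neg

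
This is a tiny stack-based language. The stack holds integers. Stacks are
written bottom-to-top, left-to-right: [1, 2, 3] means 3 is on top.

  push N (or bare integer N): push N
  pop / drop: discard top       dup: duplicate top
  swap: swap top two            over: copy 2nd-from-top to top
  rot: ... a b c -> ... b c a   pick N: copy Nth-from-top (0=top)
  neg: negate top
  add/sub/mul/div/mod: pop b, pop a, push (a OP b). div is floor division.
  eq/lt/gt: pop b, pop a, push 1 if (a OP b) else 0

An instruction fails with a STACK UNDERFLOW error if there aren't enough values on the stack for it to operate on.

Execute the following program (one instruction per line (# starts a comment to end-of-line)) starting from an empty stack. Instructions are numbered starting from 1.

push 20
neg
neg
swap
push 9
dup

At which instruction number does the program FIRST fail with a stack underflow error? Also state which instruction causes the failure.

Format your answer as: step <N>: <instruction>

Answer: step 4: swap

Derivation:
Step 1 ('push 20'): stack = [20], depth = 1
Step 2 ('neg'): stack = [-20], depth = 1
Step 3 ('neg'): stack = [20], depth = 1
Step 4 ('swap'): needs 2 value(s) but depth is 1 — STACK UNDERFLOW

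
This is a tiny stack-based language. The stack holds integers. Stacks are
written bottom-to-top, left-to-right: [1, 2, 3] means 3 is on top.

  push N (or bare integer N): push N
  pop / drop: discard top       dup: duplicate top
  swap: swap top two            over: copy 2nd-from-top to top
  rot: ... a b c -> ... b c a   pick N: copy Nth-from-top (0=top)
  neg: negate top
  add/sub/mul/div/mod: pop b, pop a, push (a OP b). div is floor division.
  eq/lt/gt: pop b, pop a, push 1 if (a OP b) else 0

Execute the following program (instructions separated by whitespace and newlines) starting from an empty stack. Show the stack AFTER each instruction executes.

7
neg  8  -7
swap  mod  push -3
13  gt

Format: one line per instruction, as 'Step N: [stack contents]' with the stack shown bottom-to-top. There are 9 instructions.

Step 1: [7]
Step 2: [-7]
Step 3: [-7, 8]
Step 4: [-7, 8, -7]
Step 5: [-7, -7, 8]
Step 6: [-7, 1]
Step 7: [-7, 1, -3]
Step 8: [-7, 1, -3, 13]
Step 9: [-7, 1, 0]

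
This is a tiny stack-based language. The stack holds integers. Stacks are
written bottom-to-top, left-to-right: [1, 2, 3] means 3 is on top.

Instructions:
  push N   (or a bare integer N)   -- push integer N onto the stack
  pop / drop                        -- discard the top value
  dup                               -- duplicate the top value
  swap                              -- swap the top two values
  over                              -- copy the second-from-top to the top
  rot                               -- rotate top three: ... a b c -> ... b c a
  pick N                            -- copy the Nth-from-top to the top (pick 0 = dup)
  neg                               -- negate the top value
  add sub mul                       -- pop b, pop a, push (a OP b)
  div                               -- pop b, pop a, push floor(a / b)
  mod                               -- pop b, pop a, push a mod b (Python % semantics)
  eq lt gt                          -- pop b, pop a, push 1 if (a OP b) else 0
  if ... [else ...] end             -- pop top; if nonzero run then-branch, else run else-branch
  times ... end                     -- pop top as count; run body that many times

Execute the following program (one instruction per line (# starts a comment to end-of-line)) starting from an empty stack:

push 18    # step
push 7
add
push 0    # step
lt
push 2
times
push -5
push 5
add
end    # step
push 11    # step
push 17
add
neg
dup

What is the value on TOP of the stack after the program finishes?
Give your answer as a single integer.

Answer: -28

Derivation:
After 'push 18': [18]
After 'push 7': [18, 7]
After 'add': [25]
After 'push 0': [25, 0]
After 'lt': [0]
After 'push 2': [0, 2]
After 'times': [0]
After 'push -5': [0, -5]
After 'push 5': [0, -5, 5]
After 'add': [0, 0]
After 'push -5': [0, 0, -5]
After 'push 5': [0, 0, -5, 5]
After 'add': [0, 0, 0]
After 'push 11': [0, 0, 0, 11]
After 'push 17': [0, 0, 0, 11, 17]
After 'add': [0, 0, 0, 28]
After 'neg': [0, 0, 0, -28]
After 'dup': [0, 0, 0, -28, -28]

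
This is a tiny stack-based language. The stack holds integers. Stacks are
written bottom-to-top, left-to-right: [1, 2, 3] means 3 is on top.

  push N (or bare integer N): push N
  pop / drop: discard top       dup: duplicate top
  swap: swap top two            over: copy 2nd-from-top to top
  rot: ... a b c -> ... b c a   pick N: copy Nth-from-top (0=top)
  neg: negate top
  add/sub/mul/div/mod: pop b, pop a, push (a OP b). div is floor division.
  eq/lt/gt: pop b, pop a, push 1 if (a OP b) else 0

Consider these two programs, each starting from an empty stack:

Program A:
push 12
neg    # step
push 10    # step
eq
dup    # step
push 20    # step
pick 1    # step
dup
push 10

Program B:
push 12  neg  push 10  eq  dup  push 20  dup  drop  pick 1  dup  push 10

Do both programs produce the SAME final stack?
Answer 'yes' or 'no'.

Answer: yes

Derivation:
Program A trace:
  After 'push 12': [12]
  After 'neg': [-12]
  After 'push 10': [-12, 10]
  After 'eq': [0]
  After 'dup': [0, 0]
  After 'push 20': [0, 0, 20]
  After 'pick 1': [0, 0, 20, 0]
  After 'dup': [0, 0, 20, 0, 0]
  After 'push 10': [0, 0, 20, 0, 0, 10]
Program A final stack: [0, 0, 20, 0, 0, 10]

Program B trace:
  After 'push 12': [12]
  After 'neg': [-12]
  After 'push 10': [-12, 10]
  After 'eq': [0]
  After 'dup': [0, 0]
  After 'push 20': [0, 0, 20]
  After 'dup': [0, 0, 20, 20]
  After 'drop': [0, 0, 20]
  After 'pick 1': [0, 0, 20, 0]
  After 'dup': [0, 0, 20, 0, 0]
  After 'push 10': [0, 0, 20, 0, 0, 10]
Program B final stack: [0, 0, 20, 0, 0, 10]
Same: yes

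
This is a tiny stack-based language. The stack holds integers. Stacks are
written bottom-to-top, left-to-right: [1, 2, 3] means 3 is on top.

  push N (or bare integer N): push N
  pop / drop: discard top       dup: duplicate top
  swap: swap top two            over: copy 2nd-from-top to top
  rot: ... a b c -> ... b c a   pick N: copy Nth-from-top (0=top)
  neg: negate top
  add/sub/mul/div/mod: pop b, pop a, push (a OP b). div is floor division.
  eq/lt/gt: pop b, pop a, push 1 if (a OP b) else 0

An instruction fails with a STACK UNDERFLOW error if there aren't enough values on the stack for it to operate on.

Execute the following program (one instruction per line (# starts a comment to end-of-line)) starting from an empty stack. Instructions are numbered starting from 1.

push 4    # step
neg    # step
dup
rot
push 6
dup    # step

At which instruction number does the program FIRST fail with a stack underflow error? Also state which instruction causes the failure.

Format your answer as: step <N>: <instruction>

Step 1 ('push 4'): stack = [4], depth = 1
Step 2 ('neg'): stack = [-4], depth = 1
Step 3 ('dup'): stack = [-4, -4], depth = 2
Step 4 ('rot'): needs 3 value(s) but depth is 2 — STACK UNDERFLOW

Answer: step 4: rot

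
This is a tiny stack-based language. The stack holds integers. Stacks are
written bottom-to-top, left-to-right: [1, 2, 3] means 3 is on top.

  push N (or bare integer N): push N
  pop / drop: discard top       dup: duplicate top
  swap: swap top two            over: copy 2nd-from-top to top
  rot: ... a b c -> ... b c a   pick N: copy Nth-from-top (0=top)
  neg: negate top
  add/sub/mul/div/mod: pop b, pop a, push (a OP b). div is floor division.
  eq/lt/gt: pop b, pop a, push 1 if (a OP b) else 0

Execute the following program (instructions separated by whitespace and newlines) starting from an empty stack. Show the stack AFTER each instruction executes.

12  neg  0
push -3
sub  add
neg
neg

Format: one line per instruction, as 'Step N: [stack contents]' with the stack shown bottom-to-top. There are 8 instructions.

Step 1: [12]
Step 2: [-12]
Step 3: [-12, 0]
Step 4: [-12, 0, -3]
Step 5: [-12, 3]
Step 6: [-9]
Step 7: [9]
Step 8: [-9]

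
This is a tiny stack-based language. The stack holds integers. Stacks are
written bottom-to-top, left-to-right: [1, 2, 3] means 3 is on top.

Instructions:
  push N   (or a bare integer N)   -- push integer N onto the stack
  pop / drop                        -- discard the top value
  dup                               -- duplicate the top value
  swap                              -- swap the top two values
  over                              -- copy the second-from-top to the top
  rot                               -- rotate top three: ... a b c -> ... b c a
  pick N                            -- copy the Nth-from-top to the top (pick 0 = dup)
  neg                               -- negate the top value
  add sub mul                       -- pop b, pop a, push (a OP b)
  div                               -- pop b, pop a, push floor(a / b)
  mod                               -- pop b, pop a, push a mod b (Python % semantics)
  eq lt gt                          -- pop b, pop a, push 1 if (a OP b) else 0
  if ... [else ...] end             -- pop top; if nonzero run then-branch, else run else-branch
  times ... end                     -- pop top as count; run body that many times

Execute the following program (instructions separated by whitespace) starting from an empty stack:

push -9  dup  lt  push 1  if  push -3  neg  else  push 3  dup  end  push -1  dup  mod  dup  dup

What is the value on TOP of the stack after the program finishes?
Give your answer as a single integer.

After 'push -9': [-9]
After 'dup': [-9, -9]
After 'lt': [0]
After 'push 1': [0, 1]
After 'if': [0]
After 'push -3': [0, -3]
After 'neg': [0, 3]
After 'push -1': [0, 3, -1]
After 'dup': [0, 3, -1, -1]
After 'mod': [0, 3, 0]
After 'dup': [0, 3, 0, 0]
After 'dup': [0, 3, 0, 0, 0]

Answer: 0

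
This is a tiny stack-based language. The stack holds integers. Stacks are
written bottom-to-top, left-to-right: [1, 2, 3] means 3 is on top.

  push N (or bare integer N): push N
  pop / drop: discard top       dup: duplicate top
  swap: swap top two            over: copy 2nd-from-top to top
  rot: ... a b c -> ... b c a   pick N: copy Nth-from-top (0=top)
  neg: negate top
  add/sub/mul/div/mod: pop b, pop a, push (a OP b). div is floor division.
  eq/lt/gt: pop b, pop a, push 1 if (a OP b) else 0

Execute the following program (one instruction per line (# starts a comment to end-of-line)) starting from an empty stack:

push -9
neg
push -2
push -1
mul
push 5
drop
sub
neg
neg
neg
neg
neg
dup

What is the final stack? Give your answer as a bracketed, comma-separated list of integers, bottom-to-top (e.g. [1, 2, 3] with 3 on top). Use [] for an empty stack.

After 'push -9': [-9]
After 'neg': [9]
After 'push -2': [9, -2]
After 'push -1': [9, -2, -1]
After 'mul': [9, 2]
After 'push 5': [9, 2, 5]
After 'drop': [9, 2]
After 'sub': [7]
After 'neg': [-7]
After 'neg': [7]
After 'neg': [-7]
After 'neg': [7]
After 'neg': [-7]
After 'dup': [-7, -7]

Answer: [-7, -7]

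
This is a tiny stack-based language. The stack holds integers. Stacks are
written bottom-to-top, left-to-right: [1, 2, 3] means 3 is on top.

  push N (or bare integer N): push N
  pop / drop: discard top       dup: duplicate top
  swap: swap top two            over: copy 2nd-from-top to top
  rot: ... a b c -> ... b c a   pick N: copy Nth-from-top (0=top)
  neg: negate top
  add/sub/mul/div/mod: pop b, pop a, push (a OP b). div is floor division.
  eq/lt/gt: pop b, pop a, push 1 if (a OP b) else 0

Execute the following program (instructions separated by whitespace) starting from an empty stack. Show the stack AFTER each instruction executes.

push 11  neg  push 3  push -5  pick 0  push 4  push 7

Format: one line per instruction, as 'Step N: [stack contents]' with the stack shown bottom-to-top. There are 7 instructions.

Step 1: [11]
Step 2: [-11]
Step 3: [-11, 3]
Step 4: [-11, 3, -5]
Step 5: [-11, 3, -5, -5]
Step 6: [-11, 3, -5, -5, 4]
Step 7: [-11, 3, -5, -5, 4, 7]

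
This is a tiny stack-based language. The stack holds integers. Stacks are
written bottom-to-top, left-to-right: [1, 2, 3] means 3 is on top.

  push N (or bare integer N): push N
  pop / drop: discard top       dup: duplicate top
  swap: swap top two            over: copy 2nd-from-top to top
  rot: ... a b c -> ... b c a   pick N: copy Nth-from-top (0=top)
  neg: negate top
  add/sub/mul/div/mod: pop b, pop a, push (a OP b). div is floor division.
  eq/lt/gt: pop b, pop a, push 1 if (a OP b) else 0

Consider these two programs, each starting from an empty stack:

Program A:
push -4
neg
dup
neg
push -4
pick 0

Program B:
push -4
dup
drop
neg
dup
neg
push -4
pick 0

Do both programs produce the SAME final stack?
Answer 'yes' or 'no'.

Answer: yes

Derivation:
Program A trace:
  After 'push -4': [-4]
  After 'neg': [4]
  After 'dup': [4, 4]
  After 'neg': [4, -4]
  After 'push -4': [4, -4, -4]
  After 'pick 0': [4, -4, -4, -4]
Program A final stack: [4, -4, -4, -4]

Program B trace:
  After 'push -4': [-4]
  After 'dup': [-4, -4]
  After 'drop': [-4]
  After 'neg': [4]
  After 'dup': [4, 4]
  After 'neg': [4, -4]
  After 'push -4': [4, -4, -4]
  After 'pick 0': [4, -4, -4, -4]
Program B final stack: [4, -4, -4, -4]
Same: yes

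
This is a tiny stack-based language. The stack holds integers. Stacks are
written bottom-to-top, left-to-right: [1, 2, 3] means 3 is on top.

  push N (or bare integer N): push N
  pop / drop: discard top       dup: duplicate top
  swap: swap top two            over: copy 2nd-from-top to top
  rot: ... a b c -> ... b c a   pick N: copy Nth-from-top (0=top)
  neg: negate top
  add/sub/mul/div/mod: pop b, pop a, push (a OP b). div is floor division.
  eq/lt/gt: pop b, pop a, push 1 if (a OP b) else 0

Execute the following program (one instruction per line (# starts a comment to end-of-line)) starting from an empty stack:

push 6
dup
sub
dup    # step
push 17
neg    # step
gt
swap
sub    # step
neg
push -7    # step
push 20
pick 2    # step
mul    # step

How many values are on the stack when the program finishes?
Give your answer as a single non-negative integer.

After 'push 6': stack = [6] (depth 1)
After 'dup': stack = [6, 6] (depth 2)
After 'sub': stack = [0] (depth 1)
After 'dup': stack = [0, 0] (depth 2)
After 'push 17': stack = [0, 0, 17] (depth 3)
After 'neg': stack = [0, 0, -17] (depth 3)
After 'gt': stack = [0, 1] (depth 2)
After 'swap': stack = [1, 0] (depth 2)
After 'sub': stack = [1] (depth 1)
After 'neg': stack = [-1] (depth 1)
After 'push -7': stack = [-1, -7] (depth 2)
After 'push 20': stack = [-1, -7, 20] (depth 3)
After 'pick 2': stack = [-1, -7, 20, -1] (depth 4)
After 'mul': stack = [-1, -7, -20] (depth 3)

Answer: 3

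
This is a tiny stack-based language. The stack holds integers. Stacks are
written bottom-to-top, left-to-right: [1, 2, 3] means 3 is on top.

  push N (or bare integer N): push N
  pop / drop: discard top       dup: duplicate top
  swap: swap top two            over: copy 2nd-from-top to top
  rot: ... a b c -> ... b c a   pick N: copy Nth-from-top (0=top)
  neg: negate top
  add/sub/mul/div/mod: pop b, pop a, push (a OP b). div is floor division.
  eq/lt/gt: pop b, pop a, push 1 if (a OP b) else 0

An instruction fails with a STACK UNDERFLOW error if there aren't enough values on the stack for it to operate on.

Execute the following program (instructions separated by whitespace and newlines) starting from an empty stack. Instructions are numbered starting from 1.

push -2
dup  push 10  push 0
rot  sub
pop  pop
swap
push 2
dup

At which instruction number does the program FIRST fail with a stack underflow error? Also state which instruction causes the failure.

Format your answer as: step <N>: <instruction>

Step 1 ('push -2'): stack = [-2], depth = 1
Step 2 ('dup'): stack = [-2, -2], depth = 2
Step 3 ('push 10'): stack = [-2, -2, 10], depth = 3
Step 4 ('push 0'): stack = [-2, -2, 10, 0], depth = 4
Step 5 ('rot'): stack = [-2, 10, 0, -2], depth = 4
Step 6 ('sub'): stack = [-2, 10, 2], depth = 3
Step 7 ('pop'): stack = [-2, 10], depth = 2
Step 8 ('pop'): stack = [-2], depth = 1
Step 9 ('swap'): needs 2 value(s) but depth is 1 — STACK UNDERFLOW

Answer: step 9: swap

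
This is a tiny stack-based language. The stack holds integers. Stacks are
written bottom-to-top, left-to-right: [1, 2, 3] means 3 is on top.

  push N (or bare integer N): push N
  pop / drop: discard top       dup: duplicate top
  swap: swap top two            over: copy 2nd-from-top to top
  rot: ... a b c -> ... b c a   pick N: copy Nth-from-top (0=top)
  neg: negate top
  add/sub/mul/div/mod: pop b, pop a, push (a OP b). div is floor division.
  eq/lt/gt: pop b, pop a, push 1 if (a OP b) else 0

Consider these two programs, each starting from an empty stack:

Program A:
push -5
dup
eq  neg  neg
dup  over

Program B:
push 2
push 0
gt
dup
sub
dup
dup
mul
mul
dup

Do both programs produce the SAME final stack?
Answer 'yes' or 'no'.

Answer: no

Derivation:
Program A trace:
  After 'push -5': [-5]
  After 'dup': [-5, -5]
  After 'eq': [1]
  After 'neg': [-1]
  After 'neg': [1]
  After 'dup': [1, 1]
  After 'over': [1, 1, 1]
Program A final stack: [1, 1, 1]

Program B trace:
  After 'push 2': [2]
  After 'push 0': [2, 0]
  After 'gt': [1]
  After 'dup': [1, 1]
  After 'sub': [0]
  After 'dup': [0, 0]
  After 'dup': [0, 0, 0]
  After 'mul': [0, 0]
  After 'mul': [0]
  After 'dup': [0, 0]
Program B final stack: [0, 0]
Same: no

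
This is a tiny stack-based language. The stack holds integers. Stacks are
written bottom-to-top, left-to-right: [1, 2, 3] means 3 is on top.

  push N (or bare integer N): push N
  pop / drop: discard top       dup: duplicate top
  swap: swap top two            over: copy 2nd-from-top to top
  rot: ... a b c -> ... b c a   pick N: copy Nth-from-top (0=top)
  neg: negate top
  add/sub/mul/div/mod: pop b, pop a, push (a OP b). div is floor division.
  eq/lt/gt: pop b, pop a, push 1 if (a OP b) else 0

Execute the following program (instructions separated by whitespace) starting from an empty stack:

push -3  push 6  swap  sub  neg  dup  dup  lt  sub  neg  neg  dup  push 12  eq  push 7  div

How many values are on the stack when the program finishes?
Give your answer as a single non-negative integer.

Answer: 2

Derivation:
After 'push -3': stack = [-3] (depth 1)
After 'push 6': stack = [-3, 6] (depth 2)
After 'swap': stack = [6, -3] (depth 2)
After 'sub': stack = [9] (depth 1)
After 'neg': stack = [-9] (depth 1)
After 'dup': stack = [-9, -9] (depth 2)
After 'dup': stack = [-9, -9, -9] (depth 3)
After 'lt': stack = [-9, 0] (depth 2)
After 'sub': stack = [-9] (depth 1)
After 'neg': stack = [9] (depth 1)
After 'neg': stack = [-9] (depth 1)
After 'dup': stack = [-9, -9] (depth 2)
After 'push 12': stack = [-9, -9, 12] (depth 3)
After 'eq': stack = [-9, 0] (depth 2)
After 'push 7': stack = [-9, 0, 7] (depth 3)
After 'div': stack = [-9, 0] (depth 2)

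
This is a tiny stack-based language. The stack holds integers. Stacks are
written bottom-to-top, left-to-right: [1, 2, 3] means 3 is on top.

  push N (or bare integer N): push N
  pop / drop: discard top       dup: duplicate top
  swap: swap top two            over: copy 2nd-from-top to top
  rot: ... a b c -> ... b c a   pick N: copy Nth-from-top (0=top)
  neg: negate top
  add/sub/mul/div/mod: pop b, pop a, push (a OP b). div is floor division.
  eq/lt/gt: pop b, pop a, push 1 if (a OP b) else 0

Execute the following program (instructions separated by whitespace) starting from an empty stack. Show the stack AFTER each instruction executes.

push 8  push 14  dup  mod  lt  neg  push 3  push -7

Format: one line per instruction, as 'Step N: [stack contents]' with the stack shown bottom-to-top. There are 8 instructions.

Step 1: [8]
Step 2: [8, 14]
Step 3: [8, 14, 14]
Step 4: [8, 0]
Step 5: [0]
Step 6: [0]
Step 7: [0, 3]
Step 8: [0, 3, -7]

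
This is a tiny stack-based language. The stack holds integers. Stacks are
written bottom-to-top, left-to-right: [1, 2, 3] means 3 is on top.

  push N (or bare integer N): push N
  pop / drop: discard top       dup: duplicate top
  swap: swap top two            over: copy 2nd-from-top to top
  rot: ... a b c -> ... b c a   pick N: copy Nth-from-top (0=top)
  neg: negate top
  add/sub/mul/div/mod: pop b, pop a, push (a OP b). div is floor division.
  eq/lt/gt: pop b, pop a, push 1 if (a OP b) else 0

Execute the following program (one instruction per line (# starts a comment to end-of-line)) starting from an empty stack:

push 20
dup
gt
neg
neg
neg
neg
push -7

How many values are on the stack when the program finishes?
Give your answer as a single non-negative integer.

After 'push 20': stack = [20] (depth 1)
After 'dup': stack = [20, 20] (depth 2)
After 'gt': stack = [0] (depth 1)
After 'neg': stack = [0] (depth 1)
After 'neg': stack = [0] (depth 1)
After 'neg': stack = [0] (depth 1)
After 'neg': stack = [0] (depth 1)
After 'push -7': stack = [0, -7] (depth 2)

Answer: 2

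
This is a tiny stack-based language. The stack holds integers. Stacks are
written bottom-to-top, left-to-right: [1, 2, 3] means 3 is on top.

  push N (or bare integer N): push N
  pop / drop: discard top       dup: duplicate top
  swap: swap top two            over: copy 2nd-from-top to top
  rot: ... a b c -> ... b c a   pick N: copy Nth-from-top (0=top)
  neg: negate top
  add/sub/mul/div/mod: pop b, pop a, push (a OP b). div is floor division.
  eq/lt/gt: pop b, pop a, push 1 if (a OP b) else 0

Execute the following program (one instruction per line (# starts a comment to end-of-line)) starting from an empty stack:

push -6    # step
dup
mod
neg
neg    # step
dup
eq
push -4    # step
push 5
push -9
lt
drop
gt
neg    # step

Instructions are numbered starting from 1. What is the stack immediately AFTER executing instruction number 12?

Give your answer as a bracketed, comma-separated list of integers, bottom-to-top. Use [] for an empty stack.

Answer: [1, -4]

Derivation:
Step 1 ('push -6'): [-6]
Step 2 ('dup'): [-6, -6]
Step 3 ('mod'): [0]
Step 4 ('neg'): [0]
Step 5 ('neg'): [0]
Step 6 ('dup'): [0, 0]
Step 7 ('eq'): [1]
Step 8 ('push -4'): [1, -4]
Step 9 ('push 5'): [1, -4, 5]
Step 10 ('push -9'): [1, -4, 5, -9]
Step 11 ('lt'): [1, -4, 0]
Step 12 ('drop'): [1, -4]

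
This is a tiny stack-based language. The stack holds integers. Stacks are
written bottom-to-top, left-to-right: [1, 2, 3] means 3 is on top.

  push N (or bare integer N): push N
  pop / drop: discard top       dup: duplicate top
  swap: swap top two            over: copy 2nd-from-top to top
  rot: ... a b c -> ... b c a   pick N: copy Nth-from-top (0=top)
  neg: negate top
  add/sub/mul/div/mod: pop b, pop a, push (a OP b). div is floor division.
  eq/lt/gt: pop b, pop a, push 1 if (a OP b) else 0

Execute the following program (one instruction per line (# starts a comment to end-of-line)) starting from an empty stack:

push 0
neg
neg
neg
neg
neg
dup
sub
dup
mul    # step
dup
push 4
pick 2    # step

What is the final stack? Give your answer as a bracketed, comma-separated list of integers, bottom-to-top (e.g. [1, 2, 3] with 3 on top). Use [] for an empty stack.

After 'push 0': [0]
After 'neg': [0]
After 'neg': [0]
After 'neg': [0]
After 'neg': [0]
After 'neg': [0]
After 'dup': [0, 0]
After 'sub': [0]
After 'dup': [0, 0]
After 'mul': [0]
After 'dup': [0, 0]
After 'push 4': [0, 0, 4]
After 'pick 2': [0, 0, 4, 0]

Answer: [0, 0, 4, 0]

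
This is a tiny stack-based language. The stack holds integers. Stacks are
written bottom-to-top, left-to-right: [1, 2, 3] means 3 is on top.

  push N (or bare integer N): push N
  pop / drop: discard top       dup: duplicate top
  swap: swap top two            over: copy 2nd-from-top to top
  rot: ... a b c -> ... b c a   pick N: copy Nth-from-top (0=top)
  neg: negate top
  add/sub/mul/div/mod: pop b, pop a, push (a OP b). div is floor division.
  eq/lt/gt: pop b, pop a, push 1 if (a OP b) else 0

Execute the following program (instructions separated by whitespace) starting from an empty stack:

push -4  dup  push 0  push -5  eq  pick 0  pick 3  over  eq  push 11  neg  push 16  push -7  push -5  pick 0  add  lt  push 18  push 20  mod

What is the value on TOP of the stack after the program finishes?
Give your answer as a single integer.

Answer: 18

Derivation:
After 'push -4': [-4]
After 'dup': [-4, -4]
After 'push 0': [-4, -4, 0]
After 'push -5': [-4, -4, 0, -5]
After 'eq': [-4, -4, 0]
After 'pick 0': [-4, -4, 0, 0]
After 'pick 3': [-4, -4, 0, 0, -4]
After 'over': [-4, -4, 0, 0, -4, 0]
After 'eq': [-4, -4, 0, 0, 0]
After 'push 11': [-4, -4, 0, 0, 0, 11]
After 'neg': [-4, -4, 0, 0, 0, -11]
After 'push 16': [-4, -4, 0, 0, 0, -11, 16]
After 'push -7': [-4, -4, 0, 0, 0, -11, 16, -7]
After 'push -5': [-4, -4, 0, 0, 0, -11, 16, -7, -5]
After 'pick 0': [-4, -4, 0, 0, 0, -11, 16, -7, -5, -5]
After 'add': [-4, -4, 0, 0, 0, -11, 16, -7, -10]
After 'lt': [-4, -4, 0, 0, 0, -11, 16, 0]
After 'push 18': [-4, -4, 0, 0, 0, -11, 16, 0, 18]
After 'push 20': [-4, -4, 0, 0, 0, -11, 16, 0, 18, 20]
After 'mod': [-4, -4, 0, 0, 0, -11, 16, 0, 18]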